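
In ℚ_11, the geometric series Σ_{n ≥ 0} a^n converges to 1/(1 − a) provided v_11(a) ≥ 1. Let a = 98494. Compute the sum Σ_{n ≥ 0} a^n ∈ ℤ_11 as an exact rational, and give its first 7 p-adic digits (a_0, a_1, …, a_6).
Σ a^n = 1/(1 − a) = -1/98493;  first 7 digits = (1, 0, 0, 8, 6, 0, 9)

v_11(a) = 3 ≥ 1, so the series converges in ℤ_11 to 1/(1 − a) = 1/(1 − 98494) = -1/98493. Expand this rational in ℤ_11: compute digits iteratively via d_i = x_i mod 11, x_{i+1} = (x_i − d_i)/11. The first 7 digits are (1, 0, 0, 8, 6, 0, 9).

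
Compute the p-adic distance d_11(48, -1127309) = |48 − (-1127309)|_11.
d_11(48, -1127309) = 1/161051

Step 1 — x − y = 48 − (-1127309) = 1127357. Step 2 — v_11(1127357) = 5 (factor: 1127357 = (11^5 · 7); the sign does not affect v_p). Step 3 — |x − y|_11 = 11^{-5} = 1/161051.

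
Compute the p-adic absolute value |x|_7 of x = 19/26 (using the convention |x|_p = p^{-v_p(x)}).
|19/26|_7 = 1

Step 1 — compute v_7(x) by factoring powers of 7 out of the numerator and denominator: v_7(19/26) = 0. Step 2 — apply |x|_p = p^{-v_p(x)} = 7^{0} = 1.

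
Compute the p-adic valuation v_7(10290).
v_7(10290) = 3

v_7(n) is the largest exponent k such that 7^k divides n. Factor out: 10290 = 7^3 · 30. (Sign doesn't affect v_p.) So v_7(10290) = 3.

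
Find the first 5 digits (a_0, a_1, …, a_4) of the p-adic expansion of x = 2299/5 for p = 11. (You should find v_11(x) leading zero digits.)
(a_0, …, a_4) = (0, 0, 6, 2, 2)

v_11(2299/5) = 2, so a_0 = ... = a_1 = 0. Factor out: x = 11^2 · u with u = 19/5 a unit in ℤ_11. Expand u iteratively via a_{v+i} = u_i mod 11, u_{i+1} = (u_i − a_{v+i})/11:
  u_0 = 19/5;  a_2 = 6;  u_1 = (u_0 − 6)/11 = -1/5
  u_1 = -1/5;  a_3 = 2;  u_2 = (u_1 − 2)/11 = -1/5
  u_2 = -1/5;  a_4 = 2;  u_3 = (u_2 − 2)/11 = -1/5
Digits: (0, 0, 6, 2, 2).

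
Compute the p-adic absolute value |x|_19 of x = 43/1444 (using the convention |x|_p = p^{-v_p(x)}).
|43/1444|_19 = 361

Step 1 — compute v_19(x) by factoring powers of 19 out of the numerator and denominator: v_19(43/1444) = -2. Step 2 — apply |x|_p = p^{-v_p(x)} = 19^{2} = 361.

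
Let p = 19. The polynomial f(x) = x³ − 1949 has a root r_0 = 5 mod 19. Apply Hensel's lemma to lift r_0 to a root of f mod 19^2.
r_1 = 347 (mod 361)

Hensel: r_{i+1} = r_i − f(r_i)/f′(r_i) mod 19^{i+2}, where f′(x) = 3x². Iterate:
  r_0 = 5 (mod 19)
  r_1 = 347 (mod 361)
Final: r = 347 with f(r) ≡ 0 mod 19^2.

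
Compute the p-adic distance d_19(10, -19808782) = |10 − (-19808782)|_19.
d_19(10, -19808782) = 1/2476099

Step 1 — x − y = 10 − (-19808782) = 19808792. Step 2 — v_19(19808792) = 5 (factor: 19808792 = (19^5 · 8); the sign does not affect v_p). Step 3 — |x − y|_19 = 19^{-5} = 1/2476099.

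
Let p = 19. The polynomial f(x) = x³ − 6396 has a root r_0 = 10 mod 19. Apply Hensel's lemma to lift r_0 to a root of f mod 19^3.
r_2 = 1549 (mod 6859)

Hensel: r_{i+1} = r_i − f(r_i)/f′(r_i) mod 19^{i+2}, where f′(x) = 3x². Iterate:
  r_0 = 10 (mod 19)
  r_1 = 105 (mod 361)
  r_2 = 1549 (mod 6859)
Final: r = 1549 with f(r) ≡ 0 mod 19^3.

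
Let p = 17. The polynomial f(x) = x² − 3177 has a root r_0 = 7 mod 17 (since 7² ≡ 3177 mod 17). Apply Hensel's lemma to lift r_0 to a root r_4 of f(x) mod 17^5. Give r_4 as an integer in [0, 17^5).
r_4 = 1404275 (mod 1419857)

Hensel's recurrence: r_{i+1} = r_i − f(r_i)·(f′(r_i))^{-1} mod 17^{i+2}, with f′(x) = 2x. Iterate:
  r_0 = 7 (mod 17)
  r_1 = 24 (mod 289)
  r_2 = 4070 (mod 4913)
  r_3 = 67939 (mod 83521)
  r_4 = 1404275 (mod 1419857)
Final: r_4 = 1404275, and one checks f(r_4) ≡ 0 mod 17^5.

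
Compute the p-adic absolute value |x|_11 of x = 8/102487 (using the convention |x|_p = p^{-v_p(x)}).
|8/102487|_11 = 14641

Step 1 — compute v_11(x) by factoring powers of 11 out of the numerator and denominator: v_11(8/102487) = -4. Step 2 — apply |x|_p = p^{-v_p(x)} = 11^{4} = 14641.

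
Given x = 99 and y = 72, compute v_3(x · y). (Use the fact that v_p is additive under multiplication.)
v_3(7128) = 4

v_p(x) = 2 (factor: 99 = 3^2 · 11); v_p(y) = 2 (factor: 72 = 3^2 · 8). Additivity: v_p(xy) = v_p(x) + v_p(y) = 2 + 2 = 4. (Direct check: xy = 7128 = 3^4 · (88).)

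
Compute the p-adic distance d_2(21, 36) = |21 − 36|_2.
d_2(21, 36) = 1

Step 1 — x − y = 21 − 36 = -15. Step 2 — v_2(-15) = 0 (factor: -15 = −(2^0 · 15); the sign does not affect v_p). Step 3 — |x − y|_2 = 2^{0} = 1.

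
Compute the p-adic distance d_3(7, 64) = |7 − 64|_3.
d_3(7, 64) = 1/3

Step 1 — x − y = 7 − 64 = -57. Step 2 — v_3(-57) = 1 (factor: -57 = −(3^1 · 19); the sign does not affect v_p). Step 3 — |x − y|_3 = 3^{-1} = 1/3.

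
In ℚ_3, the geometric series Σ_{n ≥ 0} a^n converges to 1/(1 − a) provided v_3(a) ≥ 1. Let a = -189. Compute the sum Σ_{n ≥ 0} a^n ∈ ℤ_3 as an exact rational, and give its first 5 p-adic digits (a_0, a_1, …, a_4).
Σ a^n = 1/(1 − a) = 1/190;  first 5 digits = (1, 0, 0, 2, 0)

v_3(a) = 3 ≥ 1, so the series converges in ℤ_3 to 1/(1 − a) = 1/(1 − (-189)) = 1/190. Expand this rational in ℤ_3: compute digits iteratively via d_i = x_i mod 3, x_{i+1} = (x_i − d_i)/3. The first 5 digits are (1, 0, 0, 2, 0).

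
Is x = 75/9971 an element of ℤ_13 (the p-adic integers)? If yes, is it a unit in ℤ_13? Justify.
x ∉ ℤ_13 (v_13(x) = -2 < 0)

ℤ_13 = {x ∈ ℚ_13 : v_13(x) ≥ 0} and ℤ_13^× = {x ∈ ℤ_13 : v_13(x) = 0}. Here v_13(75/9971) = v_13(num) − v_13(den) = -2; compare against these criteria.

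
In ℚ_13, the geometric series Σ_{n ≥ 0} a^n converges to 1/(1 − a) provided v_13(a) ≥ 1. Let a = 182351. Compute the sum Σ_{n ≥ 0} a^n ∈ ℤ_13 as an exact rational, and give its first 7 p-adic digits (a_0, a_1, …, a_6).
Σ a^n = 1/(1 − a) = -1/182350;  first 7 digits = (1, 0, 0, 5, 6, 0, 12)

v_13(a) = 3 ≥ 1, so the series converges in ℤ_13 to 1/(1 − a) = 1/(1 − 182351) = -1/182350. Expand this rational in ℤ_13: compute digits iteratively via d_i = x_i mod 13, x_{i+1} = (x_i − d_i)/13. The first 7 digits are (1, 0, 0, 5, 6, 0, 12).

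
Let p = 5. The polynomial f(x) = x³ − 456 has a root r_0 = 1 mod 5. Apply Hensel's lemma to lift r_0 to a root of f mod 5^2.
r_1 = 11 (mod 25)

Hensel: r_{i+1} = r_i − f(r_i)/f′(r_i) mod 5^{i+2}, where f′(x) = 3x². Iterate:
  r_0 = 1 (mod 5)
  r_1 = 11 (mod 25)
Final: r = 11 with f(r) ≡ 0 mod 5^2.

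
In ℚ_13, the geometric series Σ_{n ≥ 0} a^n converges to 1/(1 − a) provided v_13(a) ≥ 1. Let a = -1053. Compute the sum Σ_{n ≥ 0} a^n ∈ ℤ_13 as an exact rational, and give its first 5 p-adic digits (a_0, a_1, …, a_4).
Σ a^n = 1/(1 − a) = 1/1054;  first 5 digits = (1, 10, 2, 9, 7)

v_13(a) = 1 ≥ 1, so the series converges in ℤ_13 to 1/(1 − a) = 1/(1 − (-1053)) = 1/1054. Expand this rational in ℤ_13: compute digits iteratively via d_i = x_i mod 13, x_{i+1} = (x_i − d_i)/13. The first 5 digits are (1, 10, 2, 9, 7).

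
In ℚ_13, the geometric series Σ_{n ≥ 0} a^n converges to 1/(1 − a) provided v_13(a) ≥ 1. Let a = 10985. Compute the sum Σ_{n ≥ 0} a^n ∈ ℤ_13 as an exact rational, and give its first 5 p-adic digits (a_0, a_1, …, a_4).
Σ a^n = 1/(1 − a) = -1/10984;  first 5 digits = (1, 0, 0, 5, 0)

v_13(a) = 3 ≥ 1, so the series converges in ℤ_13 to 1/(1 − a) = 1/(1 − 10985) = -1/10984. Expand this rational in ℤ_13: compute digits iteratively via d_i = x_i mod 13, x_{i+1} = (x_i − d_i)/13. The first 5 digits are (1, 0, 0, 5, 0).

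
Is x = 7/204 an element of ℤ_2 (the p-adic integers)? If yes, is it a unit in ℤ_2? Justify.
x ∉ ℤ_2 (v_2(x) = -2 < 0)

ℤ_2 = {x ∈ ℚ_2 : v_2(x) ≥ 0} and ℤ_2^× = {x ∈ ℤ_2 : v_2(x) = 0}. Here v_2(7/204) = v_2(num) − v_2(den) = -2; compare against these criteria.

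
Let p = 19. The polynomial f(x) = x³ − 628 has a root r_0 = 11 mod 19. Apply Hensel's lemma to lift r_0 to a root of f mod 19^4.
r_3 = 38467 (mod 130321)

Hensel: r_{i+1} = r_i − f(r_i)/f′(r_i) mod 19^{i+2}, where f′(x) = 3x². Iterate:
  r_0 = 11 (mod 19)
  r_1 = 201 (mod 361)
  r_2 = 4172 (mod 6859)
  r_3 = 38467 (mod 130321)
Final: r = 38467 with f(r) ≡ 0 mod 19^4.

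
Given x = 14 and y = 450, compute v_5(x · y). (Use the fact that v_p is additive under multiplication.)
v_5(6300) = 2

v_p(x) = 0 (factor: 14 = 5^0 · 14); v_p(y) = 2 (factor: 450 = 5^2 · 18). Additivity: v_p(xy) = v_p(x) + v_p(y) = 0 + 2 = 2. (Direct check: xy = 6300 = 5^2 · (252).)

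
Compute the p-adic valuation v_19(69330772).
v_19(69330772) = 5

v_19(n) is the largest exponent k such that 19^k divides n. Factor out: 69330772 = 19^5 · 28. (Sign doesn't affect v_p.) So v_19(69330772) = 5.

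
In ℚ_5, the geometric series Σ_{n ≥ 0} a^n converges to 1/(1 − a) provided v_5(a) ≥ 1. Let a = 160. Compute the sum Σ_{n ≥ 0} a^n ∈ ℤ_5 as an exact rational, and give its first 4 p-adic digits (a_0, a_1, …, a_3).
Σ a^n = 1/(1 − a) = -1/159;  first 4 digits = (1, 2, 0, 4)

v_5(a) = 1 ≥ 1, so the series converges in ℤ_5 to 1/(1 − a) = 1/(1 − 160) = -1/159. Expand this rational in ℤ_5: compute digits iteratively via d_i = x_i mod 5, x_{i+1} = (x_i − d_i)/5. The first 4 digits are (1, 2, 0, 4).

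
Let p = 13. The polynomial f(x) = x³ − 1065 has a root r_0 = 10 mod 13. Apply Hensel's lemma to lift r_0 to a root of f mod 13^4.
r_3 = 5483 (mod 28561)

Hensel: r_{i+1} = r_i − f(r_i)/f′(r_i) mod 13^{i+2}, where f′(x) = 3x². Iterate:
  r_0 = 10 (mod 13)
  r_1 = 75 (mod 169)
  r_2 = 1089 (mod 2197)
  r_3 = 5483 (mod 28561)
Final: r = 5483 with f(r) ≡ 0 mod 13^4.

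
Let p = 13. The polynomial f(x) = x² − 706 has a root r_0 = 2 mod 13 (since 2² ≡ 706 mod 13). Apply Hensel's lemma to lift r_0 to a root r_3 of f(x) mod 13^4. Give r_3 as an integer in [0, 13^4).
r_3 = 6346 (mod 28561)

Hensel's recurrence: r_{i+1} = r_i − f(r_i)·(f′(r_i))^{-1} mod 13^{i+2}, with f′(x) = 2x. Iterate:
  r_0 = 2 (mod 13)
  r_1 = 93 (mod 169)
  r_2 = 1952 (mod 2197)
  r_3 = 6346 (mod 28561)
Final: r_3 = 6346, and one checks f(r_3) ≡ 0 mod 13^4.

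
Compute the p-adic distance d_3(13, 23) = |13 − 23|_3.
d_3(13, 23) = 1

Step 1 — x − y = 13 − 23 = -10. Step 2 — v_3(-10) = 0 (factor: -10 = −(3^0 · 10); the sign does not affect v_p). Step 3 — |x − y|_3 = 3^{0} = 1.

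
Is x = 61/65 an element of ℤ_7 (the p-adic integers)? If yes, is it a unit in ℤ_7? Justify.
x ∈ ℤ_7^× (unit); v_7(x) = 0

ℤ_7 = {x ∈ ℚ_7 : v_7(x) ≥ 0} and ℤ_7^× = {x ∈ ℤ_7 : v_7(x) = 0}. Here v_7(61/65) = v_7(num) − v_7(den) = 0; compare against these criteria.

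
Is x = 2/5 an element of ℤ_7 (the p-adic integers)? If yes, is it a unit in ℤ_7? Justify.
x ∈ ℤ_7^× (unit); v_7(x) = 0

ℤ_7 = {x ∈ ℚ_7 : v_7(x) ≥ 0} and ℤ_7^× = {x ∈ ℤ_7 : v_7(x) = 0}. Here v_7(2/5) = v_7(num) − v_7(den) = 0; compare against these criteria.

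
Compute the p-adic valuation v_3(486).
v_3(486) = 5

v_3(n) is the largest exponent k such that 3^k divides n. Factor out: 486 = 3^5 · 2. (Sign doesn't affect v_p.) So v_3(486) = 5.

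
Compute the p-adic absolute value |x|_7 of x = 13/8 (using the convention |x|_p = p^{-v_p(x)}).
|13/8|_7 = 1

Step 1 — compute v_7(x) by factoring powers of 7 out of the numerator and denominator: v_7(13/8) = 0. Step 2 — apply |x|_p = p^{-v_p(x)} = 7^{0} = 1.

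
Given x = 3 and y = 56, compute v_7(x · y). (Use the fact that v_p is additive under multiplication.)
v_7(168) = 1

v_p(x) = 0 (factor: 3 = 7^0 · 3); v_p(y) = 1 (factor: 56 = 7^1 · 8). Additivity: v_p(xy) = v_p(x) + v_p(y) = 0 + 1 = 1. (Direct check: xy = 168 = 7^1 · (24).)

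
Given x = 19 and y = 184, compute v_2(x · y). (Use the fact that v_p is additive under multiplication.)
v_2(3496) = 3

v_p(x) = 0 (factor: 19 = 2^0 · 19); v_p(y) = 3 (factor: 184 = 2^3 · 23). Additivity: v_p(xy) = v_p(x) + v_p(y) = 0 + 3 = 3. (Direct check: xy = 3496 = 2^3 · (437).)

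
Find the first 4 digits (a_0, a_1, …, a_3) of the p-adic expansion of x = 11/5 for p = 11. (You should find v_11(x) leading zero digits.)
(a_0, …, a_3) = (0, 9, 8, 8)

v_11(11/5) = 1, so a_0 = ... = a_0 = 0. Factor out: x = 11^1 · u with u = 1/5 a unit in ℤ_11. Expand u iteratively via a_{v+i} = u_i mod 11, u_{i+1} = (u_i − a_{v+i})/11:
  u_0 = 1/5;  a_1 = 9;  u_1 = (u_0 − 9)/11 = -4/5
  u_1 = -4/5;  a_2 = 8;  u_2 = (u_1 − 8)/11 = -4/5
  u_2 = -4/5;  a_3 = 8;  u_3 = (u_2 − 8)/11 = -4/5
Digits: (0, 9, 8, 8).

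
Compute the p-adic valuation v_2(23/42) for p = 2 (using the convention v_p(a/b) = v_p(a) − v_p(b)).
v_2(23/42) = -1

Factor powers of 2 from the numerator and denominator of the reduced fraction: 23 = 2^0 · 23 and 42 = 2^1 · 21. Apply v_p(a/b) = v_p(a) − v_p(b): v_2(23/42) = 0 − 1 = -1.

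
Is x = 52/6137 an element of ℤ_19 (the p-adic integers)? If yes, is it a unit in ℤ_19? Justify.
x ∉ ℤ_19 (v_19(x) = -2 < 0)

ℤ_19 = {x ∈ ℚ_19 : v_19(x) ≥ 0} and ℤ_19^× = {x ∈ ℤ_19 : v_19(x) = 0}. Here v_19(52/6137) = v_19(num) − v_19(den) = -2; compare against these criteria.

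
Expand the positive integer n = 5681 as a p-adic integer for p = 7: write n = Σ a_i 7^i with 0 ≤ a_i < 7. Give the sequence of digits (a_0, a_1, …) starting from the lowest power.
(a_0, a_1, …) = (4, 6, 3, 2, 2)

Repeated division by 7 gives the digits low-to-high: 5681 = 4 + 6·7^1 + 3·7^2 + 2·7^3 + 2·7^4. Digit sequence: (4, 6, 3, 2, 2).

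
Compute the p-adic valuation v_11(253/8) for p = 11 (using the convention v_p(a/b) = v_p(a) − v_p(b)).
v_11(253/8) = 1

Factor powers of 11 from the numerator and denominator of the reduced fraction: 253 = 11^1 · 23 and 8 = 11^0 · 8. Apply v_p(a/b) = v_p(a) − v_p(b): v_11(253/8) = 1 − 0 = 1.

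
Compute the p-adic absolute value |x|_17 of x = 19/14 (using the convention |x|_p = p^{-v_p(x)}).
|19/14|_17 = 1

Step 1 — compute v_17(x) by factoring powers of 17 out of the numerator and denominator: v_17(19/14) = 0. Step 2 — apply |x|_p = p^{-v_p(x)} = 17^{0} = 1.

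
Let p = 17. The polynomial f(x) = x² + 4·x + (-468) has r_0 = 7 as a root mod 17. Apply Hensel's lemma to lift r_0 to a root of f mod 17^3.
r_2 = 2999 (mod 4913)

Hensel: r_{i+1} = r_i − f(r_i)·(f′(r_i))^{-1} mod 17^{i+2}, f′(x) = 2x + 4. Iterate:
  r_0 = 7 (mod 17)
  r_1 = 109 (mod 289)
  r_2 = 2999 (mod 4913)
Final: r = 2999 satisfies f(r) ≡ 0 mod 17^3.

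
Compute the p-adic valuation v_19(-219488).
v_19(-219488) = 3

v_19(n) is the largest exponent k such that 19^k divides n. Factor out: -219488 = -19^3 · 32. (Sign doesn't affect v_p.) So v_19(-219488) = 3.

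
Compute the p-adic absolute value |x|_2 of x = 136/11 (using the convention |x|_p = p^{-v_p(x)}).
|136/11|_2 = 1/8

Step 1 — compute v_2(x) by factoring powers of 2 out of the numerator and denominator: v_2(136/11) = 3. Step 2 — apply |x|_p = p^{-v_p(x)} = 2^{-3} = 1/8.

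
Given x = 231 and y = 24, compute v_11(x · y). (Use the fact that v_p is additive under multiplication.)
v_11(5544) = 1

v_p(x) = 1 (factor: 231 = 11^1 · 21); v_p(y) = 0 (factor: 24 = 11^0 · 24). Additivity: v_p(xy) = v_p(x) + v_p(y) = 1 + 0 = 1. (Direct check: xy = 5544 = 11^1 · (504).)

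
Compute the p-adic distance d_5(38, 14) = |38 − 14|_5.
d_5(38, 14) = 1

Step 1 — x − y = 38 − 14 = 24. Step 2 — v_5(24) = 0 (factor: 24 = (5^0 · 24); the sign does not affect v_p). Step 3 — |x − y|_5 = 5^{0} = 1.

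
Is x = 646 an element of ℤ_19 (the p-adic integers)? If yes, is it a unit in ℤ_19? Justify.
x ∈ ℤ_19 but not a unit; v_19(x) = 1 > 0

ℤ_19 = {x ∈ ℚ_19 : v_19(x) ≥ 0} and ℤ_19^× = {x ∈ ℤ_19 : v_19(x) = 0}. Here v_19(646) = v_19(num) − v_19(den) = 1; compare against these criteria.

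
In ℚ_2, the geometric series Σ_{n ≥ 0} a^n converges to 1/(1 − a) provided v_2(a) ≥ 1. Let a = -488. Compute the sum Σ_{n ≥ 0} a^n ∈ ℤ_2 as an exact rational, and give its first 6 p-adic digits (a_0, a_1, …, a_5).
Σ a^n = 1/(1 − a) = 1/489;  first 6 digits = (1, 0, 0, 1, 1, 0)

v_2(a) = 3 ≥ 1, so the series converges in ℤ_2 to 1/(1 − a) = 1/(1 − (-488)) = 1/489. Expand this rational in ℤ_2: compute digits iteratively via d_i = x_i mod 2, x_{i+1} = (x_i − d_i)/2. The first 6 digits are (1, 0, 0, 1, 1, 0).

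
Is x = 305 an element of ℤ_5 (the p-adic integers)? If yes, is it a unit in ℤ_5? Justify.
x ∈ ℤ_5 but not a unit; v_5(x) = 1 > 0

ℤ_5 = {x ∈ ℚ_5 : v_5(x) ≥ 0} and ℤ_5^× = {x ∈ ℤ_5 : v_5(x) = 0}. Here v_5(305) = v_5(num) − v_5(den) = 1; compare against these criteria.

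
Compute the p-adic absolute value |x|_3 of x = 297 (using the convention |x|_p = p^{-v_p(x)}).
|297|_3 = 1/27

Step 1 — compute v_3(x) by factoring powers of 3 out of the numerator and denominator: v_3(297) = 3. Step 2 — apply |x|_p = p^{-v_p(x)} = 3^{-3} = 1/27.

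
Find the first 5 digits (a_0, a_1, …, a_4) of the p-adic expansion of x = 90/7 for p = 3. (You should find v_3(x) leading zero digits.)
(a_0, …, a_4) = (0, 0, 1, 1, 1)

v_3(90/7) = 2, so a_0 = ... = a_1 = 0. Factor out: x = 3^2 · u with u = 10/7 a unit in ℤ_3. Expand u iteratively via a_{v+i} = u_i mod 3, u_{i+1} = (u_i − a_{v+i})/3:
  u_0 = 10/7;  a_2 = 1;  u_1 = (u_0 − 1)/3 = 1/7
  u_1 = 1/7;  a_3 = 1;  u_2 = (u_1 − 1)/3 = -2/7
  u_2 = -2/7;  a_4 = 1;  u_3 = (u_2 − 1)/3 = -3/7
Digits: (0, 0, 1, 1, 1).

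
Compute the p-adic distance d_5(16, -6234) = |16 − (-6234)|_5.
d_5(16, -6234) = 1/3125

Step 1 — x − y = 16 − (-6234) = 6250. Step 2 — v_5(6250) = 5 (factor: 6250 = (5^5 · 2); the sign does not affect v_p). Step 3 — |x − y|_5 = 5^{-5} = 1/3125.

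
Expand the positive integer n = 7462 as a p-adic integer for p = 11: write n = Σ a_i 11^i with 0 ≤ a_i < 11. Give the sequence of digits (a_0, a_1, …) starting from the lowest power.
(a_0, a_1, …) = (4, 7, 6, 5)

Repeated division by 11 gives the digits low-to-high: 7462 = 4 + 7·11^1 + 6·11^2 + 5·11^3. Digit sequence: (4, 7, 6, 5).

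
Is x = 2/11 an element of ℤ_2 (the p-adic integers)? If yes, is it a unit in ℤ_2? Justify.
x ∈ ℤ_2 but not a unit; v_2(x) = 1 > 0

ℤ_2 = {x ∈ ℚ_2 : v_2(x) ≥ 0} and ℤ_2^× = {x ∈ ℤ_2 : v_2(x) = 0}. Here v_2(2/11) = v_2(num) − v_2(den) = 1; compare against these criteria.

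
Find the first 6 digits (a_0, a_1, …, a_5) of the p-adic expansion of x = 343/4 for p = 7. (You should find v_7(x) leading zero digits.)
(a_0, …, a_5) = (0, 0, 0, 2, 5, 1)

v_7(343/4) = 3, so a_0 = ... = a_2 = 0. Factor out: x = 7^3 · u with u = 1/4 a unit in ℤ_7. Expand u iteratively via a_{v+i} = u_i mod 7, u_{i+1} = (u_i − a_{v+i})/7:
  u_0 = 1/4;  a_3 = 2;  u_1 = (u_0 − 2)/7 = -1/4
  u_1 = -1/4;  a_4 = 5;  u_2 = (u_1 − 5)/7 = -3/4
  u_2 = -3/4;  a_5 = 1;  u_3 = (u_2 − 1)/7 = -1/4
Digits: (0, 0, 0, 2, 5, 1).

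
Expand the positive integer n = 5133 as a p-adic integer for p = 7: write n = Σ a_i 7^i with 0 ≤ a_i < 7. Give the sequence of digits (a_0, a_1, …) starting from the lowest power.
(a_0, a_1, …) = (2, 5, 6, 0, 2)

Repeated division by 7 gives the digits low-to-high: 5133 = 2 + 5·7^1 + 6·7^2 + 2·7^4. Digit sequence: (2, 5, 6, 0, 2).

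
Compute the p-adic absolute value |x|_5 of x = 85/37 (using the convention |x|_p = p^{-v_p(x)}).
|85/37|_5 = 1/5

Step 1 — compute v_5(x) by factoring powers of 5 out of the numerator and denominator: v_5(85/37) = 1. Step 2 — apply |x|_p = p^{-v_p(x)} = 5^{-1} = 1/5.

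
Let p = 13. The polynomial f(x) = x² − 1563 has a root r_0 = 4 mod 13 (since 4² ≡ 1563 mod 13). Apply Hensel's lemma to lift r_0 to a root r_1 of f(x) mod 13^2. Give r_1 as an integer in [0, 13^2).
r_1 = 134 (mod 169)

Hensel's recurrence: r_{i+1} = r_i − f(r_i)·(f′(r_i))^{-1} mod 13^{i+2}, with f′(x) = 2x. Iterate:
  r_0 = 4 (mod 13)
  r_1 = 134 (mod 169)
Final: r_1 = 134, and one checks f(r_1) ≡ 0 mod 13^2.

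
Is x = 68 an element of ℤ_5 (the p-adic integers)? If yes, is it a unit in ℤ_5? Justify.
x ∈ ℤ_5^× (unit); v_5(x) = 0

ℤ_5 = {x ∈ ℚ_5 : v_5(x) ≥ 0} and ℤ_5^× = {x ∈ ℤ_5 : v_5(x) = 0}. Here v_5(68) = v_5(num) − v_5(den) = 0; compare against these criteria.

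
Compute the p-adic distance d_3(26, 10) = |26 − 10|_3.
d_3(26, 10) = 1

Step 1 — x − y = 26 − 10 = 16. Step 2 — v_3(16) = 0 (factor: 16 = (3^0 · 16); the sign does not affect v_p). Step 3 — |x − y|_3 = 3^{0} = 1.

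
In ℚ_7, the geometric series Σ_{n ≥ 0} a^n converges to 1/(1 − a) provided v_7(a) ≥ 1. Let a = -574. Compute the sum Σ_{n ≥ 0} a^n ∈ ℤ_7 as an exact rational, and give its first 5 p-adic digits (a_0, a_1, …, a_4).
Σ a^n = 1/(1 − a) = 1/575;  first 5 digits = (1, 2, 6, 0, 3)

v_7(a) = 1 ≥ 1, so the series converges in ℤ_7 to 1/(1 − a) = 1/(1 − (-574)) = 1/575. Expand this rational in ℤ_7: compute digits iteratively via d_i = x_i mod 7, x_{i+1} = (x_i − d_i)/7. The first 5 digits are (1, 2, 6, 0, 3).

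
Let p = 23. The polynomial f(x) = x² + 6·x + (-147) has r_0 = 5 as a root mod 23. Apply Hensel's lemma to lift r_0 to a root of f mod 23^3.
r_2 = 4904 (mod 12167)

Hensel: r_{i+1} = r_i − f(r_i)·(f′(r_i))^{-1} mod 23^{i+2}, f′(x) = 2x + 6. Iterate:
  r_0 = 5 (mod 23)
  r_1 = 143 (mod 529)
  r_2 = 4904 (mod 12167)
Final: r = 4904 satisfies f(r) ≡ 0 mod 23^3.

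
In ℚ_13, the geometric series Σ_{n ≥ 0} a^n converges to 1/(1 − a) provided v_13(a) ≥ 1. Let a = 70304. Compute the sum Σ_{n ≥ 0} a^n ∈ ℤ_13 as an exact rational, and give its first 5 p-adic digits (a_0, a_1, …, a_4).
Σ a^n = 1/(1 − a) = -1/70303;  first 5 digits = (1, 0, 0, 6, 2)

v_13(a) = 3 ≥ 1, so the series converges in ℤ_13 to 1/(1 − a) = 1/(1 − 70304) = -1/70303. Expand this rational in ℤ_13: compute digits iteratively via d_i = x_i mod 13, x_{i+1} = (x_i − d_i)/13. The first 5 digits are (1, 0, 0, 6, 2).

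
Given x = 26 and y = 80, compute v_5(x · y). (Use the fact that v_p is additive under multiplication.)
v_5(2080) = 1

v_p(x) = 0 (factor: 26 = 5^0 · 26); v_p(y) = 1 (factor: 80 = 5^1 · 16). Additivity: v_p(xy) = v_p(x) + v_p(y) = 0 + 1 = 1. (Direct check: xy = 2080 = 5^1 · (416).)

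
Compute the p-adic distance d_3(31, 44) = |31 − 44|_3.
d_3(31, 44) = 1

Step 1 — x − y = 31 − 44 = -13. Step 2 — v_3(-13) = 0 (factor: -13 = −(3^0 · 13); the sign does not affect v_p). Step 3 — |x − y|_3 = 3^{0} = 1.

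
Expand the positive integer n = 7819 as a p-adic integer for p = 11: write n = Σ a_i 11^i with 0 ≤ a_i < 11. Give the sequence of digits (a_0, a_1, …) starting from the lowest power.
(a_0, a_1, …) = (9, 6, 9, 5)

Repeated division by 11 gives the digits low-to-high: 7819 = 9 + 6·11^1 + 9·11^2 + 5·11^3. Digit sequence: (9, 6, 9, 5).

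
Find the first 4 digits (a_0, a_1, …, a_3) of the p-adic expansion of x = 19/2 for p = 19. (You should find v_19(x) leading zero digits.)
(a_0, …, a_3) = (0, 10, 9, 9)

v_19(19/2) = 1, so a_0 = ... = a_0 = 0. Factor out: x = 19^1 · u with u = 1/2 a unit in ℤ_19. Expand u iteratively via a_{v+i} = u_i mod 19, u_{i+1} = (u_i − a_{v+i})/19:
  u_0 = 1/2;  a_1 = 10;  u_1 = (u_0 − 10)/19 = -1/2
  u_1 = -1/2;  a_2 = 9;  u_2 = (u_1 − 9)/19 = -1/2
  u_2 = -1/2;  a_3 = 9;  u_3 = (u_2 − 9)/19 = -1/2
Digits: (0, 10, 9, 9).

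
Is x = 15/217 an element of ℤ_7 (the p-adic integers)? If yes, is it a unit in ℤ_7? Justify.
x ∉ ℤ_7 (v_7(x) = -1 < 0)

ℤ_7 = {x ∈ ℚ_7 : v_7(x) ≥ 0} and ℤ_7^× = {x ∈ ℤ_7 : v_7(x) = 0}. Here v_7(15/217) = v_7(num) − v_7(den) = -1; compare against these criteria.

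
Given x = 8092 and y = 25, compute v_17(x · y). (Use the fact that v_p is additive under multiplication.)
v_17(202300) = 2

v_p(x) = 2 (factor: 8092 = 17^2 · 28); v_p(y) = 0 (factor: 25 = 17^0 · 25). Additivity: v_p(xy) = v_p(x) + v_p(y) = 2 + 0 = 2. (Direct check: xy = 202300 = 17^2 · (700).)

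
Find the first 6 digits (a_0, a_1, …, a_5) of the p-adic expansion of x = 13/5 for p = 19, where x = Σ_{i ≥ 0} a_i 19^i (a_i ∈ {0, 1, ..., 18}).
(a_0, …, a_5) = (14, 7, 11, 7, 11, 7)

v_19(13/5) = 0 (numerator and denominator both coprime to 19), so x ∈ ℤ_19^×. Compute digits iteratively via a_i = x_i mod 19, x_{i+1} = (x_i − a_i)/19, with x_0 = x:
  x_0 = 13/5;  a_0 = 14;  x_1 = (x_0 − 14)/19 = -3/5
  x_1 = -3/5;  a_1 = 7;  x_2 = (x_1 − 7)/19 = -2/5
  x_2 = -2/5;  a_2 = 11;  x_3 = (x_2 − 11)/19 = -3/5
  x_3 = -3/5;  a_3 = 7;  x_4 = (x_3 − 7)/19 = -2/5
  x_4 = -2/5;  a_4 = 11;  x_5 = (x_4 − 11)/19 = -3/5
  x_5 = -3/5;  a_5 = 7;  x_6 = (x_5 − 7)/19 = -2/5
Digits: (14, 7, 11, 7, 11, 7).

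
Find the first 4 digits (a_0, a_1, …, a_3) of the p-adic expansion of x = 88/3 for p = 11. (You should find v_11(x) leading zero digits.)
(a_0, …, a_3) = (0, 10, 3, 7)

v_11(88/3) = 1, so a_0 = ... = a_0 = 0. Factor out: x = 11^1 · u with u = 8/3 a unit in ℤ_11. Expand u iteratively via a_{v+i} = u_i mod 11, u_{i+1} = (u_i − a_{v+i})/11:
  u_0 = 8/3;  a_1 = 10;  u_1 = (u_0 − 10)/11 = -2/3
  u_1 = -2/3;  a_2 = 3;  u_2 = (u_1 − 3)/11 = -1/3
  u_2 = -1/3;  a_3 = 7;  u_3 = (u_2 − 7)/11 = -2/3
Digits: (0, 10, 3, 7).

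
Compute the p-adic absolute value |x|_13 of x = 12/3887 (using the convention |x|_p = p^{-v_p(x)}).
|12/3887|_13 = 169

Step 1 — compute v_13(x) by factoring powers of 13 out of the numerator and denominator: v_13(12/3887) = -2. Step 2 — apply |x|_p = p^{-v_p(x)} = 13^{2} = 169.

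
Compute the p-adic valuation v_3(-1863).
v_3(-1863) = 4

v_3(n) is the largest exponent k such that 3^k divides n. Factor out: -1863 = -3^4 · 23. (Sign doesn't affect v_p.) So v_3(-1863) = 4.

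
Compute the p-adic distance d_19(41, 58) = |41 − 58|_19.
d_19(41, 58) = 1

Step 1 — x − y = 41 − 58 = -17. Step 2 — v_19(-17) = 0 (factor: -17 = −(19^0 · 17); the sign does not affect v_p). Step 3 — |x − y|_19 = 19^{0} = 1.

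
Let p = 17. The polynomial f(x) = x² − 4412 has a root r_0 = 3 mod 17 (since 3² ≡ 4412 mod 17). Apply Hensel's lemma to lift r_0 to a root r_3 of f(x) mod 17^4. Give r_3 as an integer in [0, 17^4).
r_3 = 81416 (mod 83521)

Hensel's recurrence: r_{i+1} = r_i − f(r_i)·(f′(r_i))^{-1} mod 17^{i+2}, with f′(x) = 2x. Iterate:
  r_0 = 3 (mod 17)
  r_1 = 207 (mod 289)
  r_2 = 2808 (mod 4913)
  r_3 = 81416 (mod 83521)
Final: r_3 = 81416, and one checks f(r_3) ≡ 0 mod 17^4.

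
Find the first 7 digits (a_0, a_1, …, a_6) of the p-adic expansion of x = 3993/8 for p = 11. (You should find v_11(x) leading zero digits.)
(a_0, …, a_6) = (0, 0, 0, 10, 6, 9, 6)

v_11(3993/8) = 3, so a_0 = ... = a_2 = 0. Factor out: x = 11^3 · u with u = 3/8 a unit in ℤ_11. Expand u iteratively via a_{v+i} = u_i mod 11, u_{i+1} = (u_i − a_{v+i})/11:
  u_0 = 3/8;  a_3 = 10;  u_1 = (u_0 − 10)/11 = -7/8
  u_1 = -7/8;  a_4 = 6;  u_2 = (u_1 − 6)/11 = -5/8
  u_2 = -5/8;  a_5 = 9;  u_3 = (u_2 − 9)/11 = -7/8
  u_3 = -7/8;  a_6 = 6;  u_4 = (u_3 − 6)/11 = -5/8
Digits: (0, 0, 0, 10, 6, 9, 6).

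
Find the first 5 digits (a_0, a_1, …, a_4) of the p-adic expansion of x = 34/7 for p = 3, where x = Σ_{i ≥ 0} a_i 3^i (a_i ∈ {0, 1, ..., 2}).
(a_0, …, a_4) = (1, 0, 0, 1, 1)

v_3(34/7) = 0 (numerator and denominator both coprime to 3), so x ∈ ℤ_3^×. Compute digits iteratively via a_i = x_i mod 3, x_{i+1} = (x_i − a_i)/3, with x_0 = x:
  x_0 = 34/7;  a_0 = 1;  x_1 = (x_0 − 1)/3 = 9/7
  x_1 = 9/7;  a_1 = 0;  x_2 = (x_1 − 0)/3 = 3/7
  x_2 = 3/7;  a_2 = 0;  x_3 = (x_2 − 0)/3 = 1/7
  x_3 = 1/7;  a_3 = 1;  x_4 = (x_3 − 1)/3 = -2/7
  x_4 = -2/7;  a_4 = 1;  x_5 = (x_4 − 1)/3 = -3/7
Digits: (1, 0, 0, 1, 1).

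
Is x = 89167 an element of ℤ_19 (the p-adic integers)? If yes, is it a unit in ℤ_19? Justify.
x ∈ ℤ_19 but not a unit; v_19(x) = 3 > 0

ℤ_19 = {x ∈ ℚ_19 : v_19(x) ≥ 0} and ℤ_19^× = {x ∈ ℤ_19 : v_19(x) = 0}. Here v_19(89167) = v_19(num) − v_19(den) = 3; compare against these criteria.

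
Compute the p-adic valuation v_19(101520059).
v_19(101520059) = 5

v_19(n) is the largest exponent k such that 19^k divides n. Factor out: 101520059 = 19^5 · 41. (Sign doesn't affect v_p.) So v_19(101520059) = 5.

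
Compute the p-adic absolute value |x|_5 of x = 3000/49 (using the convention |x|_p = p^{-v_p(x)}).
|3000/49|_5 = 1/125

Step 1 — compute v_5(x) by factoring powers of 5 out of the numerator and denominator: v_5(3000/49) = 3. Step 2 — apply |x|_p = p^{-v_p(x)} = 5^{-3} = 1/125.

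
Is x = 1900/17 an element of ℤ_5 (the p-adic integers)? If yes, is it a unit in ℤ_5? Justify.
x ∈ ℤ_5 but not a unit; v_5(x) = 2 > 0

ℤ_5 = {x ∈ ℚ_5 : v_5(x) ≥ 0} and ℤ_5^× = {x ∈ ℤ_5 : v_5(x) = 0}. Here v_5(1900/17) = v_5(num) − v_5(den) = 2; compare against these criteria.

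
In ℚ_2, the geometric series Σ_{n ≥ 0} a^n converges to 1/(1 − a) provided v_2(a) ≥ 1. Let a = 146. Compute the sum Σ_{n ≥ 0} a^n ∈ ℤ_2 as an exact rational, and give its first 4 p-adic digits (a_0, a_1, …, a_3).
Σ a^n = 1/(1 − a) = -1/145;  first 4 digits = (1, 1, 1, 1)

v_2(a) = 1 ≥ 1, so the series converges in ℤ_2 to 1/(1 − a) = 1/(1 − 146) = -1/145. Expand this rational in ℤ_2: compute digits iteratively via d_i = x_i mod 2, x_{i+1} = (x_i − d_i)/2. The first 4 digits are (1, 1, 1, 1).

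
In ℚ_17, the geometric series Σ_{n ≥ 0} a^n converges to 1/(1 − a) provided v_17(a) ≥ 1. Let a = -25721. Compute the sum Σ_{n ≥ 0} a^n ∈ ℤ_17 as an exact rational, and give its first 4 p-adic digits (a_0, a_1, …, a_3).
Σ a^n = 1/(1 − a) = 1/25722;  first 4 digits = (1, 0, 13, 11)

v_17(a) = 2 ≥ 1, so the series converges in ℤ_17 to 1/(1 − a) = 1/(1 − (-25721)) = 1/25722. Expand this rational in ℤ_17: compute digits iteratively via d_i = x_i mod 17, x_{i+1} = (x_i − d_i)/17. The first 4 digits are (1, 0, 13, 11).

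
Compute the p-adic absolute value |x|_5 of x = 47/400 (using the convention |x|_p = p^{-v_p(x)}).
|47/400|_5 = 25

Step 1 — compute v_5(x) by factoring powers of 5 out of the numerator and denominator: v_5(47/400) = -2. Step 2 — apply |x|_p = p^{-v_p(x)} = 5^{2} = 25.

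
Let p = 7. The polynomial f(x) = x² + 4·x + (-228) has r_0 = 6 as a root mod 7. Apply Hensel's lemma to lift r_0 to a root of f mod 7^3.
r_2 = 90 (mod 343)

Hensel: r_{i+1} = r_i − f(r_i)·(f′(r_i))^{-1} mod 7^{i+2}, f′(x) = 2x + 4. Iterate:
  r_0 = 6 (mod 7)
  r_1 = 41 (mod 49)
  r_2 = 90 (mod 343)
Final: r = 90 satisfies f(r) ≡ 0 mod 7^3.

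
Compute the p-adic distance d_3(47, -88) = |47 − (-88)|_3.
d_3(47, -88) = 1/27

Step 1 — x − y = 47 − (-88) = 135. Step 2 — v_3(135) = 3 (factor: 135 = (3^3 · 5); the sign does not affect v_p). Step 3 — |x − y|_3 = 3^{-3} = 1/27.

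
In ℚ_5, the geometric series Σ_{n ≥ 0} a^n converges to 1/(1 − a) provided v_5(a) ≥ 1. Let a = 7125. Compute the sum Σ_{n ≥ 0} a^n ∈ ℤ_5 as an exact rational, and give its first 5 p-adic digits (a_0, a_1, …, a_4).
Σ a^n = 1/(1 − a) = -1/7124;  first 5 digits = (1, 0, 0, 2, 1)

v_5(a) = 3 ≥ 1, so the series converges in ℤ_5 to 1/(1 − a) = 1/(1 − 7125) = -1/7124. Expand this rational in ℤ_5: compute digits iteratively via d_i = x_i mod 5, x_{i+1} = (x_i − d_i)/5. The first 5 digits are (1, 0, 0, 2, 1).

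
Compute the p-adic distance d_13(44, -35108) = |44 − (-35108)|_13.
d_13(44, -35108) = 1/2197

Step 1 — x − y = 44 − (-35108) = 35152. Step 2 — v_13(35152) = 3 (factor: 35152 = (13^3 · 16); the sign does not affect v_p). Step 3 — |x − y|_13 = 13^{-3} = 1/2197.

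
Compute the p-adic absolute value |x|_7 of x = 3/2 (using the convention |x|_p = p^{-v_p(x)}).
|3/2|_7 = 1

Step 1 — compute v_7(x) by factoring powers of 7 out of the numerator and denominator: v_7(3/2) = 0. Step 2 — apply |x|_p = p^{-v_p(x)} = 7^{0} = 1.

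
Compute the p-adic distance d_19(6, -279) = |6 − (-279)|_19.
d_19(6, -279) = 1/19

Step 1 — x − y = 6 − (-279) = 285. Step 2 — v_19(285) = 1 (factor: 285 = (19^1 · 15); the sign does not affect v_p). Step 3 — |x − y|_19 = 19^{-1} = 1/19.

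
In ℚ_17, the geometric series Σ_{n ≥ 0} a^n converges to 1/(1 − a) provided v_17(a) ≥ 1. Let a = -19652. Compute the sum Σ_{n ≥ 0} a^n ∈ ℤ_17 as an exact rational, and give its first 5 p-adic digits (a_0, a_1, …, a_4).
Σ a^n = 1/(1 − a) = 1/19653;  first 5 digits = (1, 0, 0, 13, 16)

v_17(a) = 3 ≥ 1, so the series converges in ℤ_17 to 1/(1 − a) = 1/(1 − (-19652)) = 1/19653. Expand this rational in ℤ_17: compute digits iteratively via d_i = x_i mod 17, x_{i+1} = (x_i − d_i)/17. The first 5 digits are (1, 0, 0, 13, 16).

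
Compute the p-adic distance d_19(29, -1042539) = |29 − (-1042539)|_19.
d_19(29, -1042539) = 1/130321

Step 1 — x − y = 29 − (-1042539) = 1042568. Step 2 — v_19(1042568) = 4 (factor: 1042568 = (19^4 · 8); the sign does not affect v_p). Step 3 — |x − y|_19 = 19^{-4} = 1/130321.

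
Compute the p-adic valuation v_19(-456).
v_19(-456) = 1

v_19(n) is the largest exponent k such that 19^k divides n. Factor out: -456 = -19^1 · 24. (Sign doesn't affect v_p.) So v_19(-456) = 1.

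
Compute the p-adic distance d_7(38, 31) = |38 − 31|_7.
d_7(38, 31) = 1/7

Step 1 — x − y = 38 − 31 = 7. Step 2 — v_7(7) = 1 (factor: 7 = (7^1 · 1); the sign does not affect v_p). Step 3 — |x − y|_7 = 7^{-1} = 1/7.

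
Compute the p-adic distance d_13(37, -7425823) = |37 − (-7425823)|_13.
d_13(37, -7425823) = 1/371293

Step 1 — x − y = 37 − (-7425823) = 7425860. Step 2 — v_13(7425860) = 5 (factor: 7425860 = (13^5 · 20); the sign does not affect v_p). Step 3 — |x − y|_13 = 13^{-5} = 1/371293.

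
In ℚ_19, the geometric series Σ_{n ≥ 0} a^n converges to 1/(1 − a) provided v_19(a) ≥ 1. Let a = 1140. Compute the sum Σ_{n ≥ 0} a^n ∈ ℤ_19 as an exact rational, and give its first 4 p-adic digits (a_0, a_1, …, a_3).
Σ a^n = 1/(1 − a) = -1/1139;  first 4 digits = (1, 3, 12, 7)

v_19(a) = 1 ≥ 1, so the series converges in ℤ_19 to 1/(1 − a) = 1/(1 − 1140) = -1/1139. Expand this rational in ℤ_19: compute digits iteratively via d_i = x_i mod 19, x_{i+1} = (x_i − d_i)/19. The first 4 digits are (1, 3, 12, 7).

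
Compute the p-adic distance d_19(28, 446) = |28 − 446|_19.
d_19(28, 446) = 1/19

Step 1 — x − y = 28 − 446 = -418. Step 2 — v_19(-418) = 1 (factor: -418 = −(19^1 · 22); the sign does not affect v_p). Step 3 — |x − y|_19 = 19^{-1} = 1/19.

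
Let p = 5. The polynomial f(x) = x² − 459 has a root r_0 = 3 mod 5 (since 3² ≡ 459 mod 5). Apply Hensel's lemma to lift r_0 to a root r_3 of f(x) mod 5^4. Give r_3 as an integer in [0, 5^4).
r_3 = 78 (mod 625)

Hensel's recurrence: r_{i+1} = r_i − f(r_i)·(f′(r_i))^{-1} mod 5^{i+2}, with f′(x) = 2x. Iterate:
  r_0 = 3 (mod 5)
  r_1 = 3 (mod 25)
  r_2 = 78 (mod 125)
  r_3 = 78 (mod 625)
Final: r_3 = 78, and one checks f(r_3) ≡ 0 mod 5^4.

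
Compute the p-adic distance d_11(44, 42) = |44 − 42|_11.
d_11(44, 42) = 1

Step 1 — x − y = 44 − 42 = 2. Step 2 — v_11(2) = 0 (factor: 2 = (11^0 · 2); the sign does not affect v_p). Step 3 — |x − y|_11 = 11^{0} = 1.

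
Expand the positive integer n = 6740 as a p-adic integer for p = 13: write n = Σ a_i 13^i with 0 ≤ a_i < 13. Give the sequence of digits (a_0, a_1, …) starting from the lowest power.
(a_0, a_1, …) = (6, 11, 0, 3)

Repeated division by 13 gives the digits low-to-high: 6740 = 6 + 11·13^1 + 3·13^3. Digit sequence: (6, 11, 0, 3).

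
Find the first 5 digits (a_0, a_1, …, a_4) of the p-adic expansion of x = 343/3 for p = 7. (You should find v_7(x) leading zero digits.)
(a_0, …, a_4) = (0, 0, 0, 5, 4)

v_7(343/3) = 3, so a_0 = ... = a_2 = 0. Factor out: x = 7^3 · u with u = 1/3 a unit in ℤ_7. Expand u iteratively via a_{v+i} = u_i mod 7, u_{i+1} = (u_i − a_{v+i})/7:
  u_0 = 1/3;  a_3 = 5;  u_1 = (u_0 − 5)/7 = -2/3
  u_1 = -2/3;  a_4 = 4;  u_2 = (u_1 − 4)/7 = -2/3
Digits: (0, 0, 0, 5, 4).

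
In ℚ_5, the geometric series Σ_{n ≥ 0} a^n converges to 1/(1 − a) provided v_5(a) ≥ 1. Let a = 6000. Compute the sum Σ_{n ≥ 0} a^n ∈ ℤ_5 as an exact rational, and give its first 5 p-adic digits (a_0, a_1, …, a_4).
Σ a^n = 1/(1 − a) = -1/5999;  first 5 digits = (1, 0, 0, 3, 4)

v_5(a) = 3 ≥ 1, so the series converges in ℤ_5 to 1/(1 − a) = 1/(1 − 6000) = -1/5999. Expand this rational in ℤ_5: compute digits iteratively via d_i = x_i mod 5, x_{i+1} = (x_i − d_i)/5. The first 5 digits are (1, 0, 0, 3, 4).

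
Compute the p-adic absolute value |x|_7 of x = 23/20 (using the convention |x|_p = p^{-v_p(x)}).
|23/20|_7 = 1

Step 1 — compute v_7(x) by factoring powers of 7 out of the numerator and denominator: v_7(23/20) = 0. Step 2 — apply |x|_p = p^{-v_p(x)} = 7^{0} = 1.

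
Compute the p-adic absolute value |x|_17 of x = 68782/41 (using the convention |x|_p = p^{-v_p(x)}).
|68782/41|_17 = 1/4913

Step 1 — compute v_17(x) by factoring powers of 17 out of the numerator and denominator: v_17(68782/41) = 3. Step 2 — apply |x|_p = p^{-v_p(x)} = 17^{-3} = 1/4913.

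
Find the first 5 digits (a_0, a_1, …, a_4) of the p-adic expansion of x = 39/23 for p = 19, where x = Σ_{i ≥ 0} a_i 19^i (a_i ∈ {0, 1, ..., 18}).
(a_0, …, a_4) = (5, 18, 4, 8, 7)

v_19(39/23) = 0 (numerator and denominator both coprime to 19), so x ∈ ℤ_19^×. Compute digits iteratively via a_i = x_i mod 19, x_{i+1} = (x_i − a_i)/19, with x_0 = x:
  x_0 = 39/23;  a_0 = 5;  x_1 = (x_0 − 5)/19 = -4/23
  x_1 = -4/23;  a_1 = 18;  x_2 = (x_1 − 18)/19 = -22/23
  x_2 = -22/23;  a_2 = 4;  x_3 = (x_2 − 4)/19 = -6/23
  x_3 = -6/23;  a_3 = 8;  x_4 = (x_3 − 8)/19 = -10/23
  x_4 = -10/23;  a_4 = 7;  x_5 = (x_4 − 7)/19 = -9/23
Digits: (5, 18, 4, 8, 7).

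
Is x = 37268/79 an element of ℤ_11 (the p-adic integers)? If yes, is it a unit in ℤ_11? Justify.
x ∈ ℤ_11 but not a unit; v_11(x) = 3 > 0

ℤ_11 = {x ∈ ℚ_11 : v_11(x) ≥ 0} and ℤ_11^× = {x ∈ ℤ_11 : v_11(x) = 0}. Here v_11(37268/79) = v_11(num) − v_11(den) = 3; compare against these criteria.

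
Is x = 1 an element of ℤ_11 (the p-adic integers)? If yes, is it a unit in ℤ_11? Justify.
x ∈ ℤ_11^× (unit); v_11(x) = 0

ℤ_11 = {x ∈ ℚ_11 : v_11(x) ≥ 0} and ℤ_11^× = {x ∈ ℤ_11 : v_11(x) = 0}. Here v_11(1) = v_11(num) − v_11(den) = 0; compare against these criteria.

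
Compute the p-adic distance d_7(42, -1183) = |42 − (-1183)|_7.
d_7(42, -1183) = 1/49

Step 1 — x − y = 42 − (-1183) = 1225. Step 2 — v_7(1225) = 2 (factor: 1225 = (7^2 · 25); the sign does not affect v_p). Step 3 — |x − y|_7 = 7^{-2} = 1/49.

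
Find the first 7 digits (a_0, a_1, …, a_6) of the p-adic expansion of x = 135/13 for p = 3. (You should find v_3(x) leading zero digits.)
(a_0, …, a_6) = (0, 0, 0, 2, 2, 1, 1)

v_3(135/13) = 3, so a_0 = ... = a_2 = 0. Factor out: x = 3^3 · u with u = 5/13 a unit in ℤ_3. Expand u iteratively via a_{v+i} = u_i mod 3, u_{i+1} = (u_i − a_{v+i})/3:
  u_0 = 5/13;  a_3 = 2;  u_1 = (u_0 − 2)/3 = -7/13
  u_1 = -7/13;  a_4 = 2;  u_2 = (u_1 − 2)/3 = -11/13
  u_2 = -11/13;  a_5 = 1;  u_3 = (u_2 − 1)/3 = -8/13
  u_3 = -8/13;  a_6 = 1;  u_4 = (u_3 − 1)/3 = -7/13
Digits: (0, 0, 0, 2, 2, 1, 1).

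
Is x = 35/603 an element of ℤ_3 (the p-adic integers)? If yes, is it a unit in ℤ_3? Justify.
x ∉ ℤ_3 (v_3(x) = -2 < 0)

ℤ_3 = {x ∈ ℚ_3 : v_3(x) ≥ 0} and ℤ_3^× = {x ∈ ℤ_3 : v_3(x) = 0}. Here v_3(35/603) = v_3(num) − v_3(den) = -2; compare against these criteria.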